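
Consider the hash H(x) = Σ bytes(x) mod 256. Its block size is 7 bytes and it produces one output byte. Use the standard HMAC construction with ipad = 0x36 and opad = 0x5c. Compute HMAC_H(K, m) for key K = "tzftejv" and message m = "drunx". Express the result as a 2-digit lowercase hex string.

Key "tzftejv" = 74 7a 66 74 65 6a 76 is exactly B = 7 bytes: K' = 74 7a 66 74 65 6a 76.
K' ⊕ ipad = 42 4c 50 42 53 5c 40.  K' ⊕ opad = 28 26 3a 28 39 36 2a.
Inner input = (K'⊕ipad) ∥ m = 42 4c 50 42 53 5c 40 ∥ 64 72 75 6e 78.
Inner hash: sum = 66+76+80+66+83+92+64+100+114+117+110+120 = 1088; mod 256 = 64 → 40.
Outer input = (K'⊕opad) ∥ inner = 28 26 3a 28 39 36 2a ∥ 40.
Outer hash (tag): sum = 40+38+58+40+57+54+42+64 = 393; mod 256 = 137 → 89.

89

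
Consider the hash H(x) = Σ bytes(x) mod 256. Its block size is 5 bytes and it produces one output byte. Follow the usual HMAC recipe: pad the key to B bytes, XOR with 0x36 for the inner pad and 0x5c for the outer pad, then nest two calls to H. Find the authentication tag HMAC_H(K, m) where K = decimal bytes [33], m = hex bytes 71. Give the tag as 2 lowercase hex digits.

Key decimal bytes [33] = 21 is 1 byte ≤ B = 5; zero-pad to 5 bytes: K' = 21 00 00 00 00.
K' ⊕ ipad = 17 36 36 36 36.  K' ⊕ opad = 7d 5c 5c 5c 5c.
Inner input = (K'⊕ipad) ∥ m = 17 36 36 36 36 ∥ 71.
Inner hash: sum = 23+54+54+54+54+113 = 352; mod 256 = 96 → 60.
Outer input = (K'⊕opad) ∥ inner = 7d 5c 5c 5c 5c ∥ 60.
Outer hash (tag): sum = 125+92+92+92+92+96 = 589; mod 256 = 77 → 4d.

4d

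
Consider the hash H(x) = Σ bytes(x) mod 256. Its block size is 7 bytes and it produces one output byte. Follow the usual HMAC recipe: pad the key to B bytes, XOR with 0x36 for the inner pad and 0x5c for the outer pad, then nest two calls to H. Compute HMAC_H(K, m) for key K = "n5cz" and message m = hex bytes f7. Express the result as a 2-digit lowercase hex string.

a9

Key "n5cz" = 6e 35 63 7a is 4 bytes ≤ B = 7; zero-pad to 7 bytes: K' = 6e 35 63 7a 00 00 00.
K' ⊕ ipad = 58 03 55 4c 36 36 36.  K' ⊕ opad = 32 69 3f 26 5c 5c 5c.
Inner input = (K'⊕ipad) ∥ m = 58 03 55 4c 36 36 36 ∥ f7.
Inner hash: sum = 88+3+85+76+54+54+54+247 = 661; mod 256 = 149 → 95.
Outer input = (K'⊕opad) ∥ inner = 32 69 3f 26 5c 5c 5c ∥ 95.
Outer hash (tag): sum = 50+105+63+38+92+92+92+149 = 681; mod 256 = 169 → a9.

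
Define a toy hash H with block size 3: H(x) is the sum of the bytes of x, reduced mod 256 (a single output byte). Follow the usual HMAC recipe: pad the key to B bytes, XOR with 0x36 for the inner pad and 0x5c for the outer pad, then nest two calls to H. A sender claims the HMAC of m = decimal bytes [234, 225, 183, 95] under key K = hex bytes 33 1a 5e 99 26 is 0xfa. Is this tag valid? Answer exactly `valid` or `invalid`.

invalid

Key hex bytes 33 1a 5e 99 26 is 5 bytes > B = 3, so hash it first: H(key) = 6a, then zero-pad to 3 bytes: K' = 6a 00 00.
K' ⊕ ipad = 5c 36 36; K' ⊕ opad = 36 5c 5c.
Inner hash: sum = 92+54+54+234+225+183+95 = 937; mod 256 = 169 → a9.
Outer hash (recomputed tag): sum = 54+92+92+169 = 407; mod 256 = 151 → 97.
Recomputed tag = 97; claimed = fa → mismatch.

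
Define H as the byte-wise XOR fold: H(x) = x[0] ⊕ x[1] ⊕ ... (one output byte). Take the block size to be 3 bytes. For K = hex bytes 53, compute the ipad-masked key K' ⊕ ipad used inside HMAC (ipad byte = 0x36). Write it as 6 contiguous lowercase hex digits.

Key hex bytes 53 is 1 byte ≤ B = 3; zero-pad to 3 bytes: K' = 53 00 00.
XOR each byte with 0x36: 53⊕36=65, 00⊕36=36, 00⊕36=36.

653636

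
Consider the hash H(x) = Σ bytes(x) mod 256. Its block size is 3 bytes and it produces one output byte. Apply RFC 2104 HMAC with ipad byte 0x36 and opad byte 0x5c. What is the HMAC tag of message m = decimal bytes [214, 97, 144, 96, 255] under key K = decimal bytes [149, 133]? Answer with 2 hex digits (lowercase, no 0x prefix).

b0

Key decimal bytes [149, 133] = 95 85 is 2 bytes ≤ B = 3; zero-pad to 3 bytes: K' = 95 85 00.
K' ⊕ ipad = a3 b3 36.  K' ⊕ opad = c9 d9 5c.
Inner input = (K'⊕ipad) ∥ m = a3 b3 36 ∥ d6 61 90 60 ff.
Inner hash: sum = 163+179+54+214+97+144+96+255 = 1202; mod 256 = 178 → b2.
Outer input = (K'⊕opad) ∥ inner = c9 d9 5c ∥ b2.
Outer hash (tag): sum = 201+217+92+178 = 688; mod 256 = 176 → b0.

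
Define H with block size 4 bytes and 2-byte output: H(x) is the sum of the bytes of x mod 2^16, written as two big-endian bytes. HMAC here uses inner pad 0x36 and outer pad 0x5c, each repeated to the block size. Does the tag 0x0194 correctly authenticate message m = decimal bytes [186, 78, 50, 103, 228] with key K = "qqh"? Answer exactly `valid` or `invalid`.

valid

Key "qqh" = 71 71 68 is 3 bytes ≤ B = 4; zero-pad to 4 bytes: K' = 71 71 68 00.
K' ⊕ ipad = 47 47 5e 36; K' ⊕ opad = 2d 2d 34 5c.
Inner hash: sum = 71+71+94+54+186+78+50+103+228 = 935 → 03 a7.
Outer hash (recomputed tag): sum = 45+45+52+92+3+167 = 404 → 01 94.
Recomputed tag = 0194; claimed = 0194 → match.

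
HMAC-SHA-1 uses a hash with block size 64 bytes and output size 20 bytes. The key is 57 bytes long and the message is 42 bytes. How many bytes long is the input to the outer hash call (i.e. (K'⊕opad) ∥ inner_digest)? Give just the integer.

84

Key is 57 ≤ 64 bytes, zero-padded: |K'| = 64.
Outer input = (K'⊕opad) ∥ H(inner) → 64 + 20 = 84 bytes.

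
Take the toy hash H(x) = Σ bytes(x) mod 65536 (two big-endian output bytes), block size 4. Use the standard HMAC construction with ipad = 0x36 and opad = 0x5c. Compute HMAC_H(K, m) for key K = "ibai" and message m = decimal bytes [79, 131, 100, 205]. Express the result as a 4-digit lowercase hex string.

0154

Key "ibai" = 69 62 61 69 is exactly B = 4 bytes: K' = 69 62 61 69.
K' ⊕ ipad = 5f 54 57 5f.  K' ⊕ opad = 35 3e 3d 35.
Inner input = (K'⊕ipad) ∥ m = 5f 54 57 5f ∥ 4f 83 64 cd.
Inner hash: sum = 95+84+87+95+79+131+100+205 = 876 → 03 6c.
Outer input = (K'⊕opad) ∥ inner = 35 3e 3d 35 ∥ 03 6c.
Outer hash (tag): sum = 53+62+61+53+3+108 = 340 → 01 54.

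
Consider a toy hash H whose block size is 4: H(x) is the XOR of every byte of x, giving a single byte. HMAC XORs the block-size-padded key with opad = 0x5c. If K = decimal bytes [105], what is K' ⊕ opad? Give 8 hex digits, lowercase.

355c5c5c

Key decimal bytes [105] = 69 is 1 byte ≤ B = 4; zero-pad to 4 bytes: K' = 69 00 00 00.
XOR each byte with 0x5c: 69⊕5c=35, 00⊕5c=5c, 00⊕5c=5c, 00⊕5c=5c.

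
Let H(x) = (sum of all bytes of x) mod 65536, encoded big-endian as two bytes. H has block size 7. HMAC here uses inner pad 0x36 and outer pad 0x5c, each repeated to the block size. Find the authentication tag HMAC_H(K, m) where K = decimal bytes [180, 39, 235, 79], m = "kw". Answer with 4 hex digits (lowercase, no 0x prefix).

03b1

Key decimal bytes [180, 39, 235, 79] = b4 27 eb 4f is 4 bytes ≤ B = 7; zero-pad to 7 bytes: K' = b4 27 eb 4f 00 00 00.
K' ⊕ ipad = 82 11 dd 79 36 36 36.  K' ⊕ opad = e8 7b b7 13 5c 5c 5c.
Inner input = (K'⊕ipad) ∥ m = 82 11 dd 79 36 36 36 ∥ 6b 77.
Inner hash: sum = 130+17+221+121+54+54+54+107+119 = 877 → 03 6d.
Outer input = (K'⊕opad) ∥ inner = e8 7b b7 13 5c 5c 5c ∥ 03 6d.
Outer hash (tag): sum = 232+123+183+19+92+92+92+3+109 = 945 → 03 b1.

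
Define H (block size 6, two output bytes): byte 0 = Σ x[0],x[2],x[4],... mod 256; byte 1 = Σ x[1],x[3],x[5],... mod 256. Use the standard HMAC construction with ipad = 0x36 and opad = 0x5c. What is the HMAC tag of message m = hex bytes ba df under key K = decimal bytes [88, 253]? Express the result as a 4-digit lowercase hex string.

506f

Key decimal bytes [88, 253] = 58 fd is 2 bytes ≤ B = 6; zero-pad to 6 bytes: K' = 58 fd 00 00 00 00.
K' ⊕ ipad = 6e cb 36 36 36 36.  K' ⊕ opad = 04 a1 5c 5c 5c 5c.
Inner input = (K'⊕ipad) ∥ m = 6e cb 36 36 36 36 ∥ ba df.
Inner hash: even-index sum = 404 mod 256 = 148; odd-index sum = 534 mod 256 = 22 → 94 16.
Outer input = (K'⊕opad) ∥ inner = 04 a1 5c 5c 5c 5c ∥ 94 16.
Outer hash (tag): even-index sum = 336 mod 256 = 80; odd-index sum = 367 mod 256 = 111 → 50 6f.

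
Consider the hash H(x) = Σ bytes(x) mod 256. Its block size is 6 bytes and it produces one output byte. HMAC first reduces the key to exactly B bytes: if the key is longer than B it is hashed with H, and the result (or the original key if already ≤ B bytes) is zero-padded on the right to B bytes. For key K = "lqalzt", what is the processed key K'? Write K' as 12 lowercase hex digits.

Key "lqalzt" = 6c 71 61 6c 7a 74 is exactly B = 6 bytes: K' = 6c 71 61 6c 7a 74.

6c71616c7a74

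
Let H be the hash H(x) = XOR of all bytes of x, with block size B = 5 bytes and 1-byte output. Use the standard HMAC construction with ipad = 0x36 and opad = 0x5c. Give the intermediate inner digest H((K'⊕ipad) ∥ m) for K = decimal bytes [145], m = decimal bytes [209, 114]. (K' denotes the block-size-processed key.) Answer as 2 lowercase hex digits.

Key decimal bytes [145] = 91 is 1 byte ≤ B = 5; zero-pad to 5 bytes: K' = 91 00 00 00 00.
K' ⊕ ipad = a7 36 36 36 36.
Inner input = a7 36 36 36 36 ∥ d1 72.
Inner hash: XOR a7⊕36⊕36⊕36⊕36⊕d1⊕72 = 04.

04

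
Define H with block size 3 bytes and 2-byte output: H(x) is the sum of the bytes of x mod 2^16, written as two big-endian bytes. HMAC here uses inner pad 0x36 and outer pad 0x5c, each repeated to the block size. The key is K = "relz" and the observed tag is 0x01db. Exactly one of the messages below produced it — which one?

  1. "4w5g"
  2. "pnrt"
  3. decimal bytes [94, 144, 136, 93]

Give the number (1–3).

1

Key "relz" = 72 65 6c 7a is 4 bytes > B = 3, so hash it first: H(key) = 01 bd, then zero-pad to 3 bytes: K' = 01 bd 00.
K' ⊕ ipad = 37 8b 36; K' ⊕ opad = 5d e1 5c.
m1: inner = H(37 8b 36 34 77 35 67) = 02 3f; tag = H(5d e1 5c 02 3f) = 01db ← matches
m2: inner = H(37 8b 36 70 6e 72 74) = 02 bc; tag = H(5d e1 5c 02 bc) = 0258
m3: inner = H(37 8b 36 5e 90 88 5d) = 02 cb; tag = H(5d e1 5c 02 cb) = 0267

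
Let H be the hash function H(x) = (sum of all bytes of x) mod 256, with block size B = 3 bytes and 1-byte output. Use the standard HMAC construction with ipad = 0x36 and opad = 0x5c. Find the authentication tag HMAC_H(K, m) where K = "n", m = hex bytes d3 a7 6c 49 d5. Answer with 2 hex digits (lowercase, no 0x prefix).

b2

Key "n" = 6e is 1 byte ≤ B = 3; zero-pad to 3 bytes: K' = 6e 00 00.
K' ⊕ ipad = 58 36 36.  K' ⊕ opad = 32 5c 5c.
Inner input = (K'⊕ipad) ∥ m = 58 36 36 ∥ d3 a7 6c 49 d5.
Inner hash: sum = 88+54+54+211+167+108+73+213 = 968; mod 256 = 200 → c8.
Outer input = (K'⊕opad) ∥ inner = 32 5c 5c ∥ c8.
Outer hash (tag): sum = 50+92+92+200 = 434; mod 256 = 178 → b2.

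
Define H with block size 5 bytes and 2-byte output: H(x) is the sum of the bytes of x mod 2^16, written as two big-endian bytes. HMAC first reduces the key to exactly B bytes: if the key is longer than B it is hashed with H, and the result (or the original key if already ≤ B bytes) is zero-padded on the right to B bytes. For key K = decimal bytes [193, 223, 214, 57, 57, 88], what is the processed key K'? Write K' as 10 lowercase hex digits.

0340000000

|K| = 6 > B = 5, so first hash the key.
H(K): sum = 193+223+214+57+57+88 = 832 → 03 40.
Zero-pad H(K) = 03 40 to 5 bytes: K' = 03 40 00 00 00.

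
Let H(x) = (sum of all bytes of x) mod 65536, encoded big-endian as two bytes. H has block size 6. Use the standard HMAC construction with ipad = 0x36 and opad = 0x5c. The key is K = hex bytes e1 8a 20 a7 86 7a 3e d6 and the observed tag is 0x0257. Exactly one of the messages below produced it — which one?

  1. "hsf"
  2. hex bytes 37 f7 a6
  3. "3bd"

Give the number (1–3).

3

Key hex bytes e1 8a 20 a7 86 7a 3e d6 is 8 bytes > B = 6, so hash it first: H(key) = 04 46, then zero-pad to 6 bytes: K' = 04 46 00 00 00 00.
K' ⊕ ipad = 32 70 36 36 36 36; K' ⊕ opad = 58 1a 5c 5c 5c 5c.
m1: inner = H(32 70 36 36 36 36 68 73 66) = 02 bb; tag = H(58 1a 5c 5c 5c 5c 02 bb) = 029f
m2: inner = H(32 70 36 36 36 36 37 f7 a6) = 03 4e; tag = H(58 1a 5c 5c 5c 5c 03 4e) = 0233
m3: inner = H(32 70 36 36 36 36 33 62 64) = 02 73; tag = H(58 1a 5c 5c 5c 5c 02 73) = 0257 ← matches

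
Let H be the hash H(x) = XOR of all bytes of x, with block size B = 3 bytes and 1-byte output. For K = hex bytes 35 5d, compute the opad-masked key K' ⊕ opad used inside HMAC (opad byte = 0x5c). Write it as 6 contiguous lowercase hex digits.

Key hex bytes 35 5d is 2 bytes ≤ B = 3; zero-pad to 3 bytes: K' = 35 5d 00.
XOR each byte with 0x5c: 35⊕5c=69, 5d⊕5c=01, 00⊕5c=5c.

69015c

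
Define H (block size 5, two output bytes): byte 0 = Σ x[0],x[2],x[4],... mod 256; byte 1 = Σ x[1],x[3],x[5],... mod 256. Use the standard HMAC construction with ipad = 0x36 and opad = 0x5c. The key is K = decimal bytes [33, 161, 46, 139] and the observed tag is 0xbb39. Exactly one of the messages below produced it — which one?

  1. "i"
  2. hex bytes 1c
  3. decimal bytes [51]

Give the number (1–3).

Key decimal bytes [33, 161, 46, 139] = 21 a1 2e 8b is 4 bytes ≤ B = 5; zero-pad to 5 bytes: K' = 21 a1 2e 8b 00.
K' ⊕ ipad = 17 97 18 bd 36; K' ⊕ opad = 7d fd 72 d7 5c.
m1: inner = H(17 97 18 bd 36 69) = 65 bd; tag = H(7d fd 72 d7 5c 65 bd) = 0839
m2: inner = H(17 97 18 bd 36 1c) = 65 70; tag = H(7d fd 72 d7 5c 65 70) = bb39 ← matches
m3: inner = H(17 97 18 bd 36 33) = 65 87; tag = H(7d fd 72 d7 5c 65 87) = d239

2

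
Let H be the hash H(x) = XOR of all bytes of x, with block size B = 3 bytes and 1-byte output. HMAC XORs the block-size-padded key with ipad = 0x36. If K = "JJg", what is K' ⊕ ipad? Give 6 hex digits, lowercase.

7c7c51

Key "JJg" = 4a 4a 67 is exactly B = 3 bytes: K' = 4a 4a 67.
XOR each byte with 0x36: 4a⊕36=7c, 4a⊕36=7c, 67⊕36=51.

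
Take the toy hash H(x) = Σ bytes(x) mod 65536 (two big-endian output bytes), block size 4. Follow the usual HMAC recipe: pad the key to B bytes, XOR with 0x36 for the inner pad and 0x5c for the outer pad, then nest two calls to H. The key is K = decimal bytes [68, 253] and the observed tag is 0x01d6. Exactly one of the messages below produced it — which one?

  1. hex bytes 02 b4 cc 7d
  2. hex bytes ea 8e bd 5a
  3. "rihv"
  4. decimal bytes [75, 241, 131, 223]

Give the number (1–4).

3

Key decimal bytes [68, 253] = 44 fd is 2 bytes ≤ B = 4; zero-pad to 4 bytes: K' = 44 fd 00 00.
K' ⊕ ipad = 72 cb 36 36; K' ⊕ opad = 18 a1 5c 5c.
m1: inner = H(72 cb 36 36 02 b4 cc 7d) = 03 a8; tag = H(18 a1 5c 5c 03 a8) = 021c
m2: inner = H(72 cb 36 36 ea 8e bd 5a) = 04 38; tag = H(18 a1 5c 5c 04 38) = 01ad
m3: inner = H(72 cb 36 36 72 69 68 76) = 03 62; tag = H(18 a1 5c 5c 03 62) = 01d6 ← matches
m4: inner = H(72 cb 36 36 4b f1 83 df) = 04 47; tag = H(18 a1 5c 5c 04 47) = 01bc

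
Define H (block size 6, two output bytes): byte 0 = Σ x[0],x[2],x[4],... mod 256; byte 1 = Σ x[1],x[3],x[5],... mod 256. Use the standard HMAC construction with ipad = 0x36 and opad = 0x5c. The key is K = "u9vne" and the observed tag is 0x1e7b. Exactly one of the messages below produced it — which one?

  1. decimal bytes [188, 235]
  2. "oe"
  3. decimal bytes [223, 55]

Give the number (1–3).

1

Key "u9vne" = 75 39 76 6e 65 is 5 bytes ≤ B = 6; zero-pad to 6 bytes: K' = 75 39 76 6e 65 00.
K' ⊕ ipad = 43 0f 40 58 53 36; K' ⊕ opad = 29 65 2a 32 39 5c.
m1: inner = H(43 0f 40 58 53 36 bc eb) = 92 88; tag = H(29 65 2a 32 39 5c 92 88) = 1e7b ← matches
m2: inner = H(43 0f 40 58 53 36 6f 65) = 45 02; tag = H(29 65 2a 32 39 5c 45 02) = d1f5
m3: inner = H(43 0f 40 58 53 36 df 37) = b5 d4; tag = H(29 65 2a 32 39 5c b5 d4) = 41c7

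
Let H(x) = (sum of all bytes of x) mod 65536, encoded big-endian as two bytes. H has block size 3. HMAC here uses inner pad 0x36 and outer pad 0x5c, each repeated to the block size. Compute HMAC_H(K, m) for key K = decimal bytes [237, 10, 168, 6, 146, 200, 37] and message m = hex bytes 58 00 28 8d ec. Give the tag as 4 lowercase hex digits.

01ab

Key decimal bytes [237, 10, 168, 6, 146, 200, 37] = ed 0a a8 06 92 c8 25 is 7 bytes > B = 3, so hash it first: H(key) = 03 24, then zero-pad to 3 bytes: K' = 03 24 00.
K' ⊕ ipad = 35 12 36.  K' ⊕ opad = 5f 78 5c.
Inner input = (K'⊕ipad) ∥ m = 35 12 36 ∥ 58 00 28 8d ec.
Inner hash: sum = 53+18+54+88+0+40+141+236 = 630 → 02 76.
Outer input = (K'⊕opad) ∥ inner = 5f 78 5c ∥ 02 76.
Outer hash (tag): sum = 95+120+92+2+118 = 427 → 01 ab.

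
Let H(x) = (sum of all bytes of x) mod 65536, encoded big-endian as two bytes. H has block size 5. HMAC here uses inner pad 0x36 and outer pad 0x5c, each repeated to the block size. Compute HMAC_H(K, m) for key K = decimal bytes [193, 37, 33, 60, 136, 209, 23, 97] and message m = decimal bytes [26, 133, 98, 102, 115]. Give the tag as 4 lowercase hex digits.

Key decimal bytes [193, 37, 33, 60, 136, 209, 23, 97] = c1 25 21 3c 88 d1 17 61 is 8 bytes > B = 5, so hash it first: H(key) = 03 14, then zero-pad to 5 bytes: K' = 03 14 00 00 00.
K' ⊕ ipad = 35 22 36 36 36.  K' ⊕ opad = 5f 48 5c 5c 5c.
Inner input = (K'⊕ipad) ∥ m = 35 22 36 36 36 ∥ 1a 85 62 66 73.
Inner hash: sum = 53+34+54+54+54+26+133+98+102+115 = 723 → 02 d3.
Outer input = (K'⊕opad) ∥ inner = 5f 48 5c 5c 5c ∥ 02 d3.
Outer hash (tag): sum = 95+72+92+92+92+2+211 = 656 → 02 90.

0290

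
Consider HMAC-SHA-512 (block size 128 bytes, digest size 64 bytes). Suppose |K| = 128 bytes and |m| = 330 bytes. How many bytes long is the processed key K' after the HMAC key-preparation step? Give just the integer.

Key is 128 ≤ 128 bytes, zero-padded: |K'| = 128.

128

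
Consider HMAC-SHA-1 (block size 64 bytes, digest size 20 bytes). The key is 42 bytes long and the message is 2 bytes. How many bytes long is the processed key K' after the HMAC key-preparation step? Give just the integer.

64

Key is 42 ≤ 64 bytes, zero-padded: |K'| = 64.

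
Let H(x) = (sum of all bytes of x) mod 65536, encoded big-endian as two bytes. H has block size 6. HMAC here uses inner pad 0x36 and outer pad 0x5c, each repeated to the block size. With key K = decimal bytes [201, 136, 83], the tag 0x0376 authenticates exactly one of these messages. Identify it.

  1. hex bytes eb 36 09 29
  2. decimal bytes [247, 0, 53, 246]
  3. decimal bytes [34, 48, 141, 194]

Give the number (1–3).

Key decimal bytes [201, 136, 83] = c9 88 53 is 3 bytes ≤ B = 6; zero-pad to 6 bytes: K' = c9 88 53 00 00 00.
K' ⊕ ipad = ff be 65 36 36 36; K' ⊕ opad = 95 d4 0f 5c 5c 5c.
m1: inner = H(ff be 65 36 36 36 eb 36 09 29) = 04 17; tag = H(95 d4 0f 5c 5c 5c 04 17) = 02a7
m2: inner = H(ff be 65 36 36 36 f7 00 35 f6) = 04 e6; tag = H(95 d4 0f 5c 5c 5c 04 e6) = 0376 ← matches
m3: inner = H(ff be 65 36 36 36 22 30 8d c2) = 04 65; tag = H(95 d4 0f 5c 5c 5c 04 65) = 02f5

2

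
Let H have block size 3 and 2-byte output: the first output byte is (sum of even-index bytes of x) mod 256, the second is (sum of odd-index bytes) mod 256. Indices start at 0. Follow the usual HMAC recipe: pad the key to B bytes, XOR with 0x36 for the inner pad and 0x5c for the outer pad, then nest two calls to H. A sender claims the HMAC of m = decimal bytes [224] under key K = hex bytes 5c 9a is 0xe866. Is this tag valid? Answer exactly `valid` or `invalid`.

valid

Key hex bytes 5c 9a is 2 bytes ≤ B = 3; zero-pad to 3 bytes: K' = 5c 9a 00.
K' ⊕ ipad = 6a ac 36; K' ⊕ opad = 00 c6 5c.
Inner hash: even-index sum = 160 mod 256 = 160; odd-index sum = 396 mod 256 = 140 → a0 8c.
Outer hash (recomputed tag): even-index sum = 232 mod 256 = 232; odd-index sum = 358 mod 256 = 102 → e8 66.
Recomputed tag = e866; claimed = e866 → match.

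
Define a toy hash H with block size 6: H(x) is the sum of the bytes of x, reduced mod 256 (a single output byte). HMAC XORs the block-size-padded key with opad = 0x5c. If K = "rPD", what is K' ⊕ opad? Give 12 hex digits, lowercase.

Key "rPD" = 72 50 44 is 3 bytes ≤ B = 6; zero-pad to 6 bytes: K' = 72 50 44 00 00 00.
XOR each byte with 0x5c: 72⊕5c=2e, 50⊕5c=0c, 44⊕5c=18, 00⊕5c=5c, 00⊕5c=5c, 00⊕5c=5c.

2e0c185c5c5c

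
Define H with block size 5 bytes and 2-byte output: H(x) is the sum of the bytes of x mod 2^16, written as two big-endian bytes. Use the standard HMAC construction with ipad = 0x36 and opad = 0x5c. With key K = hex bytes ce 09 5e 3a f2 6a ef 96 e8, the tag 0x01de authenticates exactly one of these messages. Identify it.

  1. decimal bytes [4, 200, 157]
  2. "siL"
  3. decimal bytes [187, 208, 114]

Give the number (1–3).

2

Key hex bytes ce 09 5e 3a f2 6a ef 96 e8 is 9 bytes > B = 5, so hash it first: H(key) = 05 38, then zero-pad to 5 bytes: K' = 05 38 00 00 00.
K' ⊕ ipad = 33 0e 36 36 36; K' ⊕ opad = 59 64 5c 5c 5c.
m1: inner = H(33 0e 36 36 36 04 c8 9d) = 02 4c; tag = H(59 64 5c 5c 5c 02 4c) = 021f
m2: inner = H(33 0e 36 36 36 73 69 4c) = 02 0b; tag = H(59 64 5c 5c 5c 02 0b) = 01de ← matches
m3: inner = H(33 0e 36 36 36 bb d0 72) = 02 e0; tag = H(59 64 5c 5c 5c 02 e0) = 02b3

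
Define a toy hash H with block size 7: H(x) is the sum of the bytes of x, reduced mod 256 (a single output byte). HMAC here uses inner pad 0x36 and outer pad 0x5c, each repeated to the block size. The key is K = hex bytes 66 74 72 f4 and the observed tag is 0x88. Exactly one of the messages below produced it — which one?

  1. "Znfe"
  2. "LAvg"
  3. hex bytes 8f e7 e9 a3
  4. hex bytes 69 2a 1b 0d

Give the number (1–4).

Key hex bytes 66 74 72 f4 is 4 bytes ≤ B = 7; zero-pad to 7 bytes: K' = 66 74 72 f4 00 00 00.
K' ⊕ ipad = 50 42 44 c2 36 36 36; K' ⊕ opad = 3a 28 2e a8 5c 5c 5c.
m1: inner = H(50 42 44 c2 36 36 36 5a 6e 66 65) = cd; tag = H(3a 28 2e a8 5c 5c 5c cd) = 19
m2: inner = H(50 42 44 c2 36 36 36 4c 41 76 67) = a4; tag = H(3a 28 2e a8 5c 5c 5c a4) = f0
m3: inner = H(50 42 44 c2 36 36 36 8f e7 e9 a3) = 3c; tag = H(3a 28 2e a8 5c 5c 5c 3c) = 88 ← matches
m4: inner = H(50 42 44 c2 36 36 36 69 2a 1b 0d) = f5; tag = H(3a 28 2e a8 5c 5c 5c f5) = 41

3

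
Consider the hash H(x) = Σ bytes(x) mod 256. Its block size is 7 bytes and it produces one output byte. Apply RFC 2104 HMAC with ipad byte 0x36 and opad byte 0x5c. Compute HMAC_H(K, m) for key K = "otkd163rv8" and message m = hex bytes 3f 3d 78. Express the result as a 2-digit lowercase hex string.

Key "otkd163rv8" = 6f 74 6b 64 31 36 33 72 76 38 is 10 bytes > B = 7, so hash it first: H(key) = 6c, then zero-pad to 7 bytes: K' = 6c 00 00 00 00 00 00.
K' ⊕ ipad = 5a 36 36 36 36 36 36.  K' ⊕ opad = 30 5c 5c 5c 5c 5c 5c.
Inner input = (K'⊕ipad) ∥ m = 5a 36 36 36 36 36 36 ∥ 3f 3d 78.
Inner hash: sum = 90+54+54+54+54+54+54+63+61+120 = 658; mod 256 = 146 → 92.
Outer input = (K'⊕opad) ∥ inner = 30 5c 5c 5c 5c 5c 5c ∥ 92.
Outer hash (tag): sum = 48+92+92+92+92+92+92+146 = 746; mod 256 = 234 → ea.

ea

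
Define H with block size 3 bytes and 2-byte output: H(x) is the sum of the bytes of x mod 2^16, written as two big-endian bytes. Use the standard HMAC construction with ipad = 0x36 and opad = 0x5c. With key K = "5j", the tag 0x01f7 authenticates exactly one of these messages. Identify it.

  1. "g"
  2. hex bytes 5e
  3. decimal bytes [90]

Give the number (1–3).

Key "5j" = 35 6a is 2 bytes ≤ B = 3; zero-pad to 3 bytes: K' = 35 6a 00.
K' ⊕ ipad = 03 5c 36; K' ⊕ opad = 69 36 5c.
m1: inner = H(03 5c 36 67) = 00 fc; tag = H(69 36 5c 00 fc) = 01f7 ← matches
m2: inner = H(03 5c 36 5e) = 00 f3; tag = H(69 36 5c 00 f3) = 01ee
m3: inner = H(03 5c 36 5a) = 00 ef; tag = H(69 36 5c 00 ef) = 01ea

1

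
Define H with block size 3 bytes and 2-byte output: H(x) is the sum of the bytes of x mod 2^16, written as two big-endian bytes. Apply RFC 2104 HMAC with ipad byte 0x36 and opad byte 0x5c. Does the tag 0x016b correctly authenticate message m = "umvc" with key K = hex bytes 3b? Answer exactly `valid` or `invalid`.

invalid

Key hex bytes 3b is 1 byte ≤ B = 3; zero-pad to 3 bytes: K' = 3b 00 00.
K' ⊕ ipad = 0d 36 36; K' ⊕ opad = 67 5c 5c.
Inner hash: sum = 13+54+54+117+109+118+99 = 564 → 02 34.
Outer hash (recomputed tag): sum = 103+92+92+2+52 = 341 → 01 55.
Recomputed tag = 0155; claimed = 016b → mismatch.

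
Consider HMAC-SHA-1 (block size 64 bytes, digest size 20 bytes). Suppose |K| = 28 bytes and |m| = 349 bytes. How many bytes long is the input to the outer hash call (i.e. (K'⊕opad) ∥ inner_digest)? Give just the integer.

84

Key is 28 ≤ 64 bytes, zero-padded: |K'| = 64.
Outer input = (K'⊕opad) ∥ H(inner) → 64 + 20 = 84 bytes.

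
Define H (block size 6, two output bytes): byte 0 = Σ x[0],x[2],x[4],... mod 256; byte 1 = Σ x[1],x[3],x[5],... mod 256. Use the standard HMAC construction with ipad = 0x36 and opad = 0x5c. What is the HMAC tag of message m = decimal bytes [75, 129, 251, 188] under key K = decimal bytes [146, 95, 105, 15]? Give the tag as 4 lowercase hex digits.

Key decimal bytes [146, 95, 105, 15] = 92 5f 69 0f is 4 bytes ≤ B = 6; zero-pad to 6 bytes: K' = 92 5f 69 0f 00 00.
K' ⊕ ipad = a4 69 5f 39 36 36.  K' ⊕ opad = ce 03 35 53 5c 5c.
Inner input = (K'⊕ipad) ∥ m = a4 69 5f 39 36 36 ∥ 4b 81 fb bc.
Inner hash: even-index sum = 639 mod 256 = 127; odd-index sum = 533 mod 256 = 21 → 7f 15.
Outer input = (K'⊕opad) ∥ inner = ce 03 35 53 5c 5c ∥ 7f 15.
Outer hash (tag): even-index sum = 478 mod 256 = 222; odd-index sum = 199 mod 256 = 199 → de c7.

dec7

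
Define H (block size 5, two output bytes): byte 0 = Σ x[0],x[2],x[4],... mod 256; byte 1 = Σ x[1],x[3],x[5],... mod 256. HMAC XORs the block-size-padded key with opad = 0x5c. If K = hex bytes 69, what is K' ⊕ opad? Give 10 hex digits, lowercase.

355c5c5c5c

Key hex bytes 69 is 1 byte ≤ B = 5; zero-pad to 5 bytes: K' = 69 00 00 00 00.
XOR each byte with 0x5c: 69⊕5c=35, 00⊕5c=5c, 00⊕5c=5c, 00⊕5c=5c, 00⊕5c=5c.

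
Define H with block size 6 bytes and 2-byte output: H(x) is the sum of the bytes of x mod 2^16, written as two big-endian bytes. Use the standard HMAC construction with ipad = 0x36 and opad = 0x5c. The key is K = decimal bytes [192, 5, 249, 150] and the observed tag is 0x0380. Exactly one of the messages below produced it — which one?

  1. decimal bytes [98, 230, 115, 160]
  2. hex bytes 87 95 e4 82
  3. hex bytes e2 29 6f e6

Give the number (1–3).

1

Key decimal bytes [192, 5, 249, 150] = c0 05 f9 96 is 4 bytes ≤ B = 6; zero-pad to 6 bytes: K' = c0 05 f9 96 00 00.
K' ⊕ ipad = f6 33 cf a0 36 36; K' ⊕ opad = 9c 59 a5 ca 5c 5c.
m1: inner = H(f6 33 cf a0 36 36 62 e6 73 a0) = 05 5f; tag = H(9c 59 a5 ca 5c 5c 05 5f) = 0380 ← matches
m2: inner = H(f6 33 cf a0 36 36 87 95 e4 82) = 05 86; tag = H(9c 59 a5 ca 5c 5c 05 86) = 03a7
m3: inner = H(f6 33 cf a0 36 36 e2 29 6f e6) = 05 64; tag = H(9c 59 a5 ca 5c 5c 05 64) = 0385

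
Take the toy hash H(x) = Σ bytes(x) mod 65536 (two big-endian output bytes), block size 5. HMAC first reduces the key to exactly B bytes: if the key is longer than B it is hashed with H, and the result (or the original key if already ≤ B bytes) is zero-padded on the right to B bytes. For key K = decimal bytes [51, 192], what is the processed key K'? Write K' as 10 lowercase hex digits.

Key decimal bytes [51, 192] = 33 c0 is 2 bytes ≤ B = 5; zero-pad to 5 bytes: K' = 33 c0 00 00 00.

33c0000000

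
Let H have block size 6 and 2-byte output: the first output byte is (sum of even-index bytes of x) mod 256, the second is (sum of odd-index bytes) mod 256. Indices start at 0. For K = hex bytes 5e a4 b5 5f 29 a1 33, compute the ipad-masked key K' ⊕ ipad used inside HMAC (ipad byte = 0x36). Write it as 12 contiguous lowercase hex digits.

599236363636

Key hex bytes 5e a4 b5 5f 29 a1 33 is 7 bytes > B = 6, so hash it first: H(key) = 6f a4, then zero-pad to 6 bytes: K' = 6f a4 00 00 00 00.
XOR each byte with 0x36: 6f⊕36=59, a4⊕36=92, 00⊕36=36, 00⊕36=36, 00⊕36=36, 00⊕36=36.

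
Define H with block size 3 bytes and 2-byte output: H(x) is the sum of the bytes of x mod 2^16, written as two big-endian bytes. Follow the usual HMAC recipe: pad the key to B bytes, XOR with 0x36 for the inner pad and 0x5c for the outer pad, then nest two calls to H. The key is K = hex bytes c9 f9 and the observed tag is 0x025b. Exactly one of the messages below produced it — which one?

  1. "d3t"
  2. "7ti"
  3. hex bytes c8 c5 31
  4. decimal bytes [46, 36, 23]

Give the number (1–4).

3

Key hex bytes c9 f9 is 2 bytes ≤ B = 3; zero-pad to 3 bytes: K' = c9 f9 00.
K' ⊕ ipad = ff cf 36; K' ⊕ opad = 95 a5 5c.
m1: inner = H(ff cf 36 64 33 74) = 03 0f; tag = H(95 a5 5c 03 0f) = 01a8
m2: inner = H(ff cf 36 37 74 69) = 03 18; tag = H(95 a5 5c 03 18) = 01b1
m3: inner = H(ff cf 36 c8 c5 31) = 03 c2; tag = H(95 a5 5c 03 c2) = 025b ← matches
m4: inner = H(ff cf 36 2e 24 17) = 02 6d; tag = H(95 a5 5c 02 6d) = 0205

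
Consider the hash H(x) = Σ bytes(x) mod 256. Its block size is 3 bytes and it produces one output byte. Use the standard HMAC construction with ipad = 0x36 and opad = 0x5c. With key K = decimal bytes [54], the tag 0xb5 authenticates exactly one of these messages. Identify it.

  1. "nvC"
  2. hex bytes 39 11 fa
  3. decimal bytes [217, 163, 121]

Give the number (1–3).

1

Key decimal bytes [54] = 36 is 1 byte ≤ B = 3; zero-pad to 3 bytes: K' = 36 00 00.
K' ⊕ ipad = 00 36 36; K' ⊕ opad = 6a 5c 5c.
m1: inner = H(00 36 36 6e 76 43) = 93; tag = H(6a 5c 5c 93) = b5 ← matches
m2: inner = H(00 36 36 39 11 fa) = b0; tag = H(6a 5c 5c b0) = d2
m3: inner = H(00 36 36 d9 a3 79) = 61; tag = H(6a 5c 5c 61) = 83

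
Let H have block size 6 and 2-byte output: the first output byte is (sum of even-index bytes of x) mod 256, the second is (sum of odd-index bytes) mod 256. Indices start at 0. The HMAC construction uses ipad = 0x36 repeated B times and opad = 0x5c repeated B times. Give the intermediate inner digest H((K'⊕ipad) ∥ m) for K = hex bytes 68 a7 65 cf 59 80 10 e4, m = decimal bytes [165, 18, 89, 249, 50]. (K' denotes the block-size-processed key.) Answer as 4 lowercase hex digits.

Key hex bytes 68 a7 65 cf 59 80 10 e4 is 8 bytes > B = 6, so hash it first: H(key) = 36 da, then zero-pad to 6 bytes: K' = 36 da 00 00 00 00.
K' ⊕ ipad = 00 ec 36 36 36 36.
Inner input = 00 ec 36 36 36 36 ∥ a5 12 59 f9 32.
Inner hash: even-index sum = 412 mod 256 = 156; odd-index sum = 611 mod 256 = 99 → 9c 63.

9c63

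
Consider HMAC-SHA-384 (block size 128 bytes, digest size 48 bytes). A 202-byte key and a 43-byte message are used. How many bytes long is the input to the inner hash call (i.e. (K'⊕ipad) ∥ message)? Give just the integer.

Key is 202 > 128 bytes, so it is hashed to 48 bytes then zero-padded to 128: |K'| = 128.
Inner input = (K'⊕ipad) ∥ m → 128 + 43 = 171 bytes.

171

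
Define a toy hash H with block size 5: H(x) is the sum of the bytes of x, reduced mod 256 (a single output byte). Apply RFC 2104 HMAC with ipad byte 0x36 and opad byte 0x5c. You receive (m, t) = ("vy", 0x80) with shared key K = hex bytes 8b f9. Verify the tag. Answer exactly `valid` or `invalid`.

Key hex bytes 8b f9 is 2 bytes ≤ B = 5; zero-pad to 5 bytes: K' = 8b f9 00 00 00.
K' ⊕ ipad = bd cf 36 36 36; K' ⊕ opad = d7 a5 5c 5c 5c.
Inner hash: sum = 189+207+54+54+54+118+121 = 797; mod 256 = 29 → 1d.
Outer hash (recomputed tag): sum = 215+165+92+92+92+29 = 685; mod 256 = 173 → ad.
Recomputed tag = ad; claimed = 80 → mismatch.

invalid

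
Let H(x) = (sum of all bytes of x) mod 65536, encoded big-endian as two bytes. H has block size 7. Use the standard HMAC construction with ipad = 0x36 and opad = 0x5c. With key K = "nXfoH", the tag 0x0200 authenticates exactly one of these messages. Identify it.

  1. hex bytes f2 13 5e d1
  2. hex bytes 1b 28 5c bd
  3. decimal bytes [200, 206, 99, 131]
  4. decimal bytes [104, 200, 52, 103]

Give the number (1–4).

1

Key "nXfoH" = 6e 58 66 6f 48 is 5 bytes ≤ B = 7; zero-pad to 7 bytes: K' = 6e 58 66 6f 48 00 00.
K' ⊕ ipad = 58 6e 50 59 7e 36 36; K' ⊕ opad = 32 04 3a 33 14 5c 5c.
m1: inner = H(58 6e 50 59 7e 36 36 f2 13 5e d1) = 04 8d; tag = H(32 04 3a 33 14 5c 5c 04 8d) = 0200 ← matches
m2: inner = H(58 6e 50 59 7e 36 36 1b 28 5c bd) = 03 b5; tag = H(32 04 3a 33 14 5c 5c 03 b5) = 0227
m3: inner = H(58 6e 50 59 7e 36 36 c8 ce 63 83) = 04 d5; tag = H(32 04 3a 33 14 5c 5c 04 d5) = 0248
m4: inner = H(58 6e 50 59 7e 36 36 68 c8 34 67) = 04 24; tag = H(32 04 3a 33 14 5c 5c 04 24) = 0197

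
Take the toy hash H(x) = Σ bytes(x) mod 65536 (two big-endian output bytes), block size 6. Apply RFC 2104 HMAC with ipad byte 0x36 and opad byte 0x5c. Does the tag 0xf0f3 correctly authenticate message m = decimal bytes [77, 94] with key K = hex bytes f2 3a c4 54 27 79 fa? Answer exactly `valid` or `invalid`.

invalid

Key hex bytes f2 3a c4 54 27 79 fa is 7 bytes > B = 6, so hash it first: H(key) = 03 de, then zero-pad to 6 bytes: K' = 03 de 00 00 00 00.
K' ⊕ ipad = 35 e8 36 36 36 36; K' ⊕ opad = 5f 82 5c 5c 5c 5c.
Inner hash: sum = 53+232+54+54+54+54+77+94 = 672 → 02 a0.
Outer hash (recomputed tag): sum = 95+130+92+92+92+92+2+160 = 755 → 02 f3.
Recomputed tag = 02f3; claimed = f0f3 → mismatch.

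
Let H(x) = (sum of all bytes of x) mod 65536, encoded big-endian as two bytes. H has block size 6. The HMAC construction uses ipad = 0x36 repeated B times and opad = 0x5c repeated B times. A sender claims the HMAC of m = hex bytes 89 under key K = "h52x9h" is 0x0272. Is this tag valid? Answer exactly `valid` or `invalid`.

Key "h52x9h" = 68 35 32 78 39 68 is exactly B = 6 bytes: K' = 68 35 32 78 39 68.
K' ⊕ ipad = 5e 03 04 4e 0f 5e; K' ⊕ opad = 34 69 6e 24 65 34.
Inner hash: sum = 94+3+4+78+15+94+137 = 425 → 01 a9.
Outer hash (recomputed tag): sum = 52+105+110+36+101+52+1+169 = 626 → 02 72.
Recomputed tag = 0272; claimed = 0272 → match.

valid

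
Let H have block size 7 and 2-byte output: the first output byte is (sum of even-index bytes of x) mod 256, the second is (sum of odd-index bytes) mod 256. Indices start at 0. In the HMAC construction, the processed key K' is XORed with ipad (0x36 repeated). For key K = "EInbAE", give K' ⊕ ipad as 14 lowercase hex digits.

737f5854777336

Key "EInbAE" = 45 49 6e 62 41 45 is 6 bytes ≤ B = 7; zero-pad to 7 bytes: K' = 45 49 6e 62 41 45 00.
XOR each byte with 0x36: 45⊕36=73, 49⊕36=7f, 6e⊕36=58, 62⊕36=54, 41⊕36=77, 45⊕36=73, 00⊕36=36.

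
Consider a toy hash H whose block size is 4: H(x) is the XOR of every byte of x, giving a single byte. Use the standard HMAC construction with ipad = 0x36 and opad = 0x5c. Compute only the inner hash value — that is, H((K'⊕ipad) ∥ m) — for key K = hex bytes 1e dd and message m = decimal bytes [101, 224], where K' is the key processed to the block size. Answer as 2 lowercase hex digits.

46

Key hex bytes 1e dd is 2 bytes ≤ B = 4; zero-pad to 4 bytes: K' = 1e dd 00 00.
K' ⊕ ipad = 28 eb 36 36.
Inner input = 28 eb 36 36 ∥ 65 e0.
Inner hash: XOR 28⊕eb⊕36⊕36⊕65⊕e0 = 46.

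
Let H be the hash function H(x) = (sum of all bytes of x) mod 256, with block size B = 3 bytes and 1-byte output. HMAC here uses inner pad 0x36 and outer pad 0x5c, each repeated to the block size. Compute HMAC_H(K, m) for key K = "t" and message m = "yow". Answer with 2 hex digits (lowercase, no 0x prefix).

ed

Key "t" = 74 is 1 byte ≤ B = 3; zero-pad to 3 bytes: K' = 74 00 00.
K' ⊕ ipad = 42 36 36.  K' ⊕ opad = 28 5c 5c.
Inner input = (K'⊕ipad) ∥ m = 42 36 36 ∥ 79 6f 77.
Inner hash: sum = 66+54+54+121+111+119 = 525; mod 256 = 13 → 0d.
Outer input = (K'⊕opad) ∥ inner = 28 5c 5c ∥ 0d.
Outer hash (tag): sum = 40+92+92+13 = 237 → ed.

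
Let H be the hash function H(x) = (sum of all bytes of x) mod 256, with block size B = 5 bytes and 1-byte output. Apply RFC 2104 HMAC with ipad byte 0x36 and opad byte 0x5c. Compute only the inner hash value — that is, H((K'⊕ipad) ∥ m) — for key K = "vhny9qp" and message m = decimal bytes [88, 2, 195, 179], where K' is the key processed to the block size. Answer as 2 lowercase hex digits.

Key "vhny9qp" = 76 68 6e 79 39 71 70 is 7 bytes > B = 5, so hash it first: H(key) = df, then zero-pad to 5 bytes: K' = df 00 00 00 00.
K' ⊕ ipad = e9 36 36 36 36.
Inner input = e9 36 36 36 36 ∥ 58 02 c3 b3.
Inner hash: sum = 233+54+54+54+54+88+2+195+179 = 913; mod 256 = 145 → 91.

91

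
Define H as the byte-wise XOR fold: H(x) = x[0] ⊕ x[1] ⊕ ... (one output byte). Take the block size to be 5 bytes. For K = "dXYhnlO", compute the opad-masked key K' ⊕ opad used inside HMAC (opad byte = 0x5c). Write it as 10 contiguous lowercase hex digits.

Key "dXYhnlO" = 64 58 59 68 6e 6c 4f is 7 bytes > B = 5, so hash it first: H(key) = 40, then zero-pad to 5 bytes: K' = 40 00 00 00 00.
XOR each byte with 0x5c: 40⊕5c=1c, 00⊕5c=5c, 00⊕5c=5c, 00⊕5c=5c, 00⊕5c=5c.

1c5c5c5c5c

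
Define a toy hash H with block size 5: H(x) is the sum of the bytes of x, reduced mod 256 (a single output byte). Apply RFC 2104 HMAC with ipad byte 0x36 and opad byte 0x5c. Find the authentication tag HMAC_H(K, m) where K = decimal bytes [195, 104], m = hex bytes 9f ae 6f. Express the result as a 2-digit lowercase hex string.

98

Key decimal bytes [195, 104] = c3 68 is 2 bytes ≤ B = 5; zero-pad to 5 bytes: K' = c3 68 00 00 00.
K' ⊕ ipad = f5 5e 36 36 36.  K' ⊕ opad = 9f 34 5c 5c 5c.
Inner input = (K'⊕ipad) ∥ m = f5 5e 36 36 36 ∥ 9f ae 6f.
Inner hash: sum = 245+94+54+54+54+159+174+111 = 945; mod 256 = 177 → b1.
Outer input = (K'⊕opad) ∥ inner = 9f 34 5c 5c 5c ∥ b1.
Outer hash (tag): sum = 159+52+92+92+92+177 = 664; mod 256 = 152 → 98.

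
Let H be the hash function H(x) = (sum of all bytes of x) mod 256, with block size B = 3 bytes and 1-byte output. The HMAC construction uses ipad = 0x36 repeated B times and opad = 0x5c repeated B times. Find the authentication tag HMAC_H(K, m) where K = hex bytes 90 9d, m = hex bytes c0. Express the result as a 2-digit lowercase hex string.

30

Key hex bytes 90 9d is 2 bytes ≤ B = 3; zero-pad to 3 bytes: K' = 90 9d 00.
K' ⊕ ipad = a6 ab 36.  K' ⊕ opad = cc c1 5c.
Inner input = (K'⊕ipad) ∥ m = a6 ab 36 ∥ c0.
Inner hash: sum = 166+171+54+192 = 583; mod 256 = 71 → 47.
Outer input = (K'⊕opad) ∥ inner = cc c1 5c ∥ 47.
Outer hash (tag): sum = 204+193+92+71 = 560; mod 256 = 48 → 30.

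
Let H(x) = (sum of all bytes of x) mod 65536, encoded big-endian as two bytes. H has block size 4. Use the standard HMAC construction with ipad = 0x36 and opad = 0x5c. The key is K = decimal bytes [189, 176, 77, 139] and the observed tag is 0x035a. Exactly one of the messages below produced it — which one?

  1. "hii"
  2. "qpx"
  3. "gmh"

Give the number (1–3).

Key decimal bytes [189, 176, 77, 139] = bd b0 4d 8b is exactly B = 4 bytes: K' = bd b0 4d 8b.
K' ⊕ ipad = 8b 86 7b bd; K' ⊕ opad = e1 ec 11 d7.
m1: inner = H(8b 86 7b bd 68 69 69) = 03 83; tag = H(e1 ec 11 d7 03 83) = 033b
m2: inner = H(8b 86 7b bd 71 70 78) = 03 a2; tag = H(e1 ec 11 d7 03 a2) = 035a ← matches
m3: inner = H(8b 86 7b bd 67 6d 68) = 03 85; tag = H(e1 ec 11 d7 03 85) = 033d

2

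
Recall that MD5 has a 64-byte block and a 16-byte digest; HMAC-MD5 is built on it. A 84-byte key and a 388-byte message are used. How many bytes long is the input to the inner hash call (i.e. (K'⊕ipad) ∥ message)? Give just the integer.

Key is 84 > 64 bytes, so it is hashed to 16 bytes then zero-padded to 64: |K'| = 64.
Inner input = (K'⊕ipad) ∥ m → 64 + 388 = 452 bytes.

452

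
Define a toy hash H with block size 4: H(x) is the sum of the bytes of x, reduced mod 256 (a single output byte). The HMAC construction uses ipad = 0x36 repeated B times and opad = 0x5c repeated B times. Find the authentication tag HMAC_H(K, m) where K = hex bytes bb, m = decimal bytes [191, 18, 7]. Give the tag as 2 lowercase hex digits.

02

Key hex bytes bb is 1 byte ≤ B = 4; zero-pad to 4 bytes: K' = bb 00 00 00.
K' ⊕ ipad = 8d 36 36 36.  K' ⊕ opad = e7 5c 5c 5c.
Inner input = (K'⊕ipad) ∥ m = 8d 36 36 36 ∥ bf 12 07.
Inner hash: sum = 141+54+54+54+191+18+7 = 519; mod 256 = 7 → 07.
Outer input = (K'⊕opad) ∥ inner = e7 5c 5c 5c ∥ 07.
Outer hash (tag): sum = 231+92+92+92+7 = 514; mod 256 = 2 → 02.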